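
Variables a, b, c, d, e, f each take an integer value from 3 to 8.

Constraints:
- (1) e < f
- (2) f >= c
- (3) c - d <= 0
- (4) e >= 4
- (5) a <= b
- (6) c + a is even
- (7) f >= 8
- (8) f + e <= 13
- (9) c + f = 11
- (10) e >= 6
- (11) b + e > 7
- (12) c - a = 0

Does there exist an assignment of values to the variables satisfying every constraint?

Unsatisfiable

From constraint 7: f ≥ 8. From constraint 10: e ≥ 6. Hence f + e ≥ 14. But constraint 8 requires f + e ≤ 13, and 13 < 14. Contradiction.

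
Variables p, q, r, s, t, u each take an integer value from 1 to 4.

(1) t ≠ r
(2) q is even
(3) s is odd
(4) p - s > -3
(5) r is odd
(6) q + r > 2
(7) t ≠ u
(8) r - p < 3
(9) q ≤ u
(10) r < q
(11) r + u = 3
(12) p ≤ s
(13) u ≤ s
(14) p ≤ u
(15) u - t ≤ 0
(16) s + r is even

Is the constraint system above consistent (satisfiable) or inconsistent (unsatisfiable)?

Try p = 1, q = 2, r = 1, s = 3, t = 3, u = 2.
Check constraint 4: p - s = -2; constraint 6: q + r = 3; constraint 8: r - p = 0. The remaining constraints are straightforward to verify.

Satisfiable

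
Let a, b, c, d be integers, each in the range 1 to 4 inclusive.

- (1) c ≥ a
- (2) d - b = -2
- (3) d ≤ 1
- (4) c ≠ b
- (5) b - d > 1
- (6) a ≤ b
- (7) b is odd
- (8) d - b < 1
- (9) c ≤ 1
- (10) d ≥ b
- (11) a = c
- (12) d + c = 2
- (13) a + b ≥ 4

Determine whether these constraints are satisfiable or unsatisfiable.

From constraints 1 and 9: a ≤ c ≤ 1. From constraints 3 and 10: b ≤ d ≤ 1. Hence a + b ≤ 2. But constraint 13 requires a + b ≥ 4, and 4 > 2. Contradiction.

Unsatisfiable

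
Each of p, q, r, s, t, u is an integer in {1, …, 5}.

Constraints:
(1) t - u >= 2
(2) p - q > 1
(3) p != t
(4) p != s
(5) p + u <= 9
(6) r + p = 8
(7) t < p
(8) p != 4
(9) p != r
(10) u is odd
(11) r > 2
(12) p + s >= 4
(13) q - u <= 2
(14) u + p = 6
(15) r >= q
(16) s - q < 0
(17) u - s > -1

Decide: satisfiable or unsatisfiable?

Satisfiable

The assignment p = 5, q = 3, r = 3, s = 1, t = 3, u = 1 works:
  constraint 1 holds since t - u = 2.
  constraint 2 holds since p - q = 2.
The rest check out directly.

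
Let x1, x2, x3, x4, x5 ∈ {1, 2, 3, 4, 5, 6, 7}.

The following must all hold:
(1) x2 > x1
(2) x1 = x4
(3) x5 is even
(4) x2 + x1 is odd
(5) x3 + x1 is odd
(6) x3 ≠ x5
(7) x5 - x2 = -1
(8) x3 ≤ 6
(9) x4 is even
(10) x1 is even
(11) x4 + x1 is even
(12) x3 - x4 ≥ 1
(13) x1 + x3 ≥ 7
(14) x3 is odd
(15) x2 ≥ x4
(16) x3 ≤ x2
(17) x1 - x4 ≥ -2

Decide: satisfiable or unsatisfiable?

One satisfying assignment is x1 = 4, x2 = 5, x3 = 5, x4 = 4, x5 = 4.
For the less obvious constraints — constraint 7: x5 - x2 = -1; constraint 12: x3 - x4 = 1; constraint 13: x1 + x3 = 9 — and the others hold by inspection.

Satisfiable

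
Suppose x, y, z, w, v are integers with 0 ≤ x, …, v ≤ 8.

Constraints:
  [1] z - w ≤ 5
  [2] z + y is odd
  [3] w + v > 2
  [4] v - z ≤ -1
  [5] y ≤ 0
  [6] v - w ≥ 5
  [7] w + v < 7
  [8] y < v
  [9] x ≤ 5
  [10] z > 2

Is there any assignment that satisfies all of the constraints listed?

Unsatisfiable

Constraints 1, 4, and 6 give v − w ≥ 5, w − z ≥ -5, z − v ≥ 1.
Adding all 3 inequalities: the left sides telescope to 0, and the right sides sum to 5 + (-5) + 1 = 1. So 0 ≥ 1, which is false.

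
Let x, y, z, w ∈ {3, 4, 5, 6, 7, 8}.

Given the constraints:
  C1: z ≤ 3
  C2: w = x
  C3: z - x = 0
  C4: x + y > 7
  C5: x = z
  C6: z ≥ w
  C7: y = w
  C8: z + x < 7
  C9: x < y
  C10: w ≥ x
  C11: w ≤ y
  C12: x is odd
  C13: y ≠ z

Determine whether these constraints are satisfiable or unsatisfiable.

From constraints 2, 5, and 7, y = w = x = z, so y = z. But constraint 13 says y ≠ z. Contradiction.

Unsatisfiable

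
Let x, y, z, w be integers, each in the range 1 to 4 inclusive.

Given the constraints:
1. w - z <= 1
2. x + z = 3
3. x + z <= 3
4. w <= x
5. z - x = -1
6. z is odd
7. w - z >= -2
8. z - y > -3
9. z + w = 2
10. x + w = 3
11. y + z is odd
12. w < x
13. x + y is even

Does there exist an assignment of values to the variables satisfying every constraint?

Satisfiable

Setting (x, y, z, w) = (2, 2, 1, 1) satisfies everything: constraint 1: w - z = 0; constraint 2: x + z = 3; constraint 3: x + z = 3, and the others follow.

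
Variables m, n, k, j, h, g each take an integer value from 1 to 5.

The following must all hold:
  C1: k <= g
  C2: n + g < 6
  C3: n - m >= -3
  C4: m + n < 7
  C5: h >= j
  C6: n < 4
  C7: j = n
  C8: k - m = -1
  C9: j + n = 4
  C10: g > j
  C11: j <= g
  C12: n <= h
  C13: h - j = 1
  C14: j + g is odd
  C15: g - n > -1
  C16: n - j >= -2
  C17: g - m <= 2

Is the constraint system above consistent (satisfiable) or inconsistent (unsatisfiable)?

Satisfiable

Take m = 2, n = 2, k = 1, j = 2, h = 3, g = 3. Then constraint 2: n + g = 5; constraint 3: n - m = 0; constraint 4: m + n = 4, and every other listed constraint is also met.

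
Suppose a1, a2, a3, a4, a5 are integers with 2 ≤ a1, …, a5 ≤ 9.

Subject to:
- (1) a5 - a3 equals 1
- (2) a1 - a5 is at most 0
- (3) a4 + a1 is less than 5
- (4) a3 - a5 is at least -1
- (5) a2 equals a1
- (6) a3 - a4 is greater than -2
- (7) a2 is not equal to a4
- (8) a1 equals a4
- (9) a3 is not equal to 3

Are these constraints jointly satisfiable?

Unsatisfiable

From constraints 5 and 8, a2 = a1 = a4, so a2 = a4. But constraint 7 says a2 ≠ a4. Contradiction.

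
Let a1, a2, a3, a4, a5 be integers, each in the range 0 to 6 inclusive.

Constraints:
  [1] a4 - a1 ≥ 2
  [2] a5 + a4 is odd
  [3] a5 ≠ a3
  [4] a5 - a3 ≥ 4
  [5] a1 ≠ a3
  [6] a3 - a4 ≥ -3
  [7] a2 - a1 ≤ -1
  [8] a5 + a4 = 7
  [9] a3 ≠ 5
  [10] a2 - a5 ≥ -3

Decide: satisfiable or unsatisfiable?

Unsatisfiable

Constraints 1, 4, 6, 7, and 10 give a5 − a3 ≥ 4, a3 − a4 ≥ -3, a4 − a1 ≥ 2, a1 − a2 ≥ 1, a2 − a5 ≥ -3.
Adding all 5 inequalities: the left sides telescope to 0, and the right sides sum to 4 + (-3) + 2 + 1 + (-3) = 1. So 0 ≥ 1, which is false.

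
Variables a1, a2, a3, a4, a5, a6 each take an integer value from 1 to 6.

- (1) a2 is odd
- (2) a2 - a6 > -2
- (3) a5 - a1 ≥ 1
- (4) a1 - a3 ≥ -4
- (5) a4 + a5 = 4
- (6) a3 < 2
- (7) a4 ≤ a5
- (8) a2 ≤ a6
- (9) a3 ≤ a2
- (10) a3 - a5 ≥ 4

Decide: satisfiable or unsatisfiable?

Constraints 3, 4, and 10 give a3 − a5 ≥ 4, a5 − a1 ≥ 1, a1 − a3 ≥ -4.
Adding all 3 inequalities: the left sides telescope to 0, and the right sides sum to 4 + 1 + (-4) = 1. So 0 ≥ 1, which is false.

Unsatisfiable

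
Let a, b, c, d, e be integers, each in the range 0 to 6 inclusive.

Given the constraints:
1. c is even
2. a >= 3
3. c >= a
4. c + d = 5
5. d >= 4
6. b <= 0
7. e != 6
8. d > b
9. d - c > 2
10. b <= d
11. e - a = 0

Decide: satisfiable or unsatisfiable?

Unsatisfiable

From constraints 2 and 3: c ≥ a ≥ 3. From constraint 5: d ≥ 4. Hence c + d ≥ 7. But constraint 4 requires c + d = 5, and 5 < 7. Contradiction.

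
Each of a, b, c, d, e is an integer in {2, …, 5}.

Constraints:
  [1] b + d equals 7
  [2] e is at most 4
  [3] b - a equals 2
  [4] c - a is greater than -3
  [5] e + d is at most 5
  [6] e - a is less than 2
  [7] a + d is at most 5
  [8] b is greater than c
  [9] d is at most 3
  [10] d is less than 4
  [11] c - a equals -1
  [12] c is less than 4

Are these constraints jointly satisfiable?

One satisfying assignment is a = 3, b = 5, c = 2, d = 2, e = 3.
For the less obvious constraints — constraint 1: b + d = 7; constraint 3: b - a = 2; constraint 4: c - a = -1 — and the others hold by inspection.

Satisfiable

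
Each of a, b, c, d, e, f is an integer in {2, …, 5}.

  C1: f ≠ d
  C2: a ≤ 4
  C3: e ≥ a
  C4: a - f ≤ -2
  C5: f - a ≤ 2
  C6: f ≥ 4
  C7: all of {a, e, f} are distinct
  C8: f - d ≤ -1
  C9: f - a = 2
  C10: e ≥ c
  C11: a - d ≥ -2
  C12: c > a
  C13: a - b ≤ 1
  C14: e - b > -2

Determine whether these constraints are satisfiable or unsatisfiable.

Unsatisfiable

Constraints 4, 8, and 11 give d − f ≥ 1, f − a ≥ 2, a − d ≥ -2.
Adding all 3 inequalities: the left sides telescope to 0, and the right sides sum to 1 + 2 + (-2) = 1. So 0 ≥ 1, which is false.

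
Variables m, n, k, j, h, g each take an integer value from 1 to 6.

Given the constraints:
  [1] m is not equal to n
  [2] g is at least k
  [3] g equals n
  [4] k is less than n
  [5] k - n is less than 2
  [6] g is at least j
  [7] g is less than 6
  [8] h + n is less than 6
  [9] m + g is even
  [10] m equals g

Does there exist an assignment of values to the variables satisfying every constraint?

Unsatisfiable

From constraints 3 and 10, m = g = n, so m = n. But constraint 1 says m ≠ n. Contradiction.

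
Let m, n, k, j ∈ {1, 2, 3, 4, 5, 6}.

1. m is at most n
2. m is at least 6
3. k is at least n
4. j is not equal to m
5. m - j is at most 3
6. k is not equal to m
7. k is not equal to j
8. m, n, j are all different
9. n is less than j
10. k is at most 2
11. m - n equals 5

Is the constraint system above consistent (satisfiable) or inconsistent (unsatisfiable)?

Unsatisfiable

From constraints 1 and 2: n ≥ m and m ≥ 6, so n ≥ 6. From constraints 3 and 10: n ≤ k and k ≤ 2, so n ≤ 2. But 2 < 6, so no value of n works.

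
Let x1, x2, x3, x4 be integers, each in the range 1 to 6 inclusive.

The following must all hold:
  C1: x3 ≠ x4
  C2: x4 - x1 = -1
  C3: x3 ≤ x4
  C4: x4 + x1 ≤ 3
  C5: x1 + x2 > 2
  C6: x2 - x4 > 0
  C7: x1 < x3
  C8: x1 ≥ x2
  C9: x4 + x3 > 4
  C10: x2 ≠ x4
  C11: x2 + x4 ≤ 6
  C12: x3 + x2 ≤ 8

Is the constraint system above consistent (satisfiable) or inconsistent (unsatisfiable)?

Constraints 3, 6, 7, and 8 give x3 ≤ x4, x4 < x2, x2 ≤ x1, x1 < x3. Chaining: x3 ≤ x4 < x2 ≤ x1 < x3, which forces x3 < x3 — impossible.

Unsatisfiable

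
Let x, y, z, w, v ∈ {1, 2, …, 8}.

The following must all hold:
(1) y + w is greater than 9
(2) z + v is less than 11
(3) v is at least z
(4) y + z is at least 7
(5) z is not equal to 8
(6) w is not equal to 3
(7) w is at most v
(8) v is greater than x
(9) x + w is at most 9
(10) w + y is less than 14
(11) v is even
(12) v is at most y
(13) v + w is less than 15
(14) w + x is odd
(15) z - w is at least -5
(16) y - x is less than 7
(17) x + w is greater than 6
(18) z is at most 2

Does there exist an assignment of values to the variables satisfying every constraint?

Satisfiable

Setting (x, y, z, w, v) = (1, 6, 2, 6, 6) satisfies everything: constraint 1: y + w = 12; constraint 2: z + v = 8; constraint 4: y + z = 8, and the others follow.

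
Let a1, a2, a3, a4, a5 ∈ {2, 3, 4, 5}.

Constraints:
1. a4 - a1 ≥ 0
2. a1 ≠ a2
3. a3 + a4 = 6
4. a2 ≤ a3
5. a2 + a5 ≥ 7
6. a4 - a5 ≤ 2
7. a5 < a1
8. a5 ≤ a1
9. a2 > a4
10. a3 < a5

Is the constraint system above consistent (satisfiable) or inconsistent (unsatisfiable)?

Unsatisfiable

Constraints 1, 4, 7, 9, and 10 give a2 ≤ a3, a3 < a5, a5 < a1, a1 ≤ a4, a4 < a2. Chaining: a2 ≤ a3 < a5 < a1 ≤ a4 < a2, which forces a2 < a2 — impossible.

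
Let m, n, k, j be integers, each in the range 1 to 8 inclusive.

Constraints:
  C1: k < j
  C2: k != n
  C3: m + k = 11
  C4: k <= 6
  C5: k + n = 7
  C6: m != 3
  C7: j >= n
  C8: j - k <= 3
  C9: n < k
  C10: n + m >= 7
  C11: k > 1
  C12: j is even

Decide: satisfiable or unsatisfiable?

Satisfiable

Setting (m, n, k, j) = (6, 2, 5, 6) satisfies everything: constraint 3: m + k = 11; constraint 5: k + n = 7, and the others follow.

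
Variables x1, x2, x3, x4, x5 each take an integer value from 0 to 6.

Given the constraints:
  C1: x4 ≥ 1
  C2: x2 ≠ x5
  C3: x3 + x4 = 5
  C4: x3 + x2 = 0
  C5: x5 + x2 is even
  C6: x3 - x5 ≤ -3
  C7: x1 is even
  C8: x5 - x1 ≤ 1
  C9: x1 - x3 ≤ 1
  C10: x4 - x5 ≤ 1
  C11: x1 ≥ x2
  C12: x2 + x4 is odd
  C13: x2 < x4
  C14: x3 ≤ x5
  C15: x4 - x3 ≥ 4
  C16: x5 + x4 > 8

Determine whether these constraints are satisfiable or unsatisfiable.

Unsatisfiable

Constraints 8, 9, 10, and 15 give x4 − x3 ≥ 4, x3 − x1 ≥ -1, x1 − x5 ≥ -1, x5 − x4 ≥ -1.
Adding all 4 inequalities: the left sides telescope to 0, and the right sides sum to 4 + (-1) + (-1) + (-1) = 1. So 0 ≥ 1, which is false.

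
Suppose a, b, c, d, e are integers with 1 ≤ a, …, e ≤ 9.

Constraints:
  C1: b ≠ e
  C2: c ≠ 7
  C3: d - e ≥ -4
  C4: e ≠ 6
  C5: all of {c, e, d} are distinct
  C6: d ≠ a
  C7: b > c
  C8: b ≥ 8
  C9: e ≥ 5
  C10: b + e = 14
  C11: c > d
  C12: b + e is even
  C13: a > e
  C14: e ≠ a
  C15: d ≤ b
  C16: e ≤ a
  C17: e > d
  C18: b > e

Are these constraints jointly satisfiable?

Take a = 9, b = 9, c = 8, d = 4, e = 5. Then constraint 3: d - e = -1; constraint 5: values 8, 5, 4 are distinct; constraint 10: b + e = 14, and every other listed constraint is also met.

Satisfiable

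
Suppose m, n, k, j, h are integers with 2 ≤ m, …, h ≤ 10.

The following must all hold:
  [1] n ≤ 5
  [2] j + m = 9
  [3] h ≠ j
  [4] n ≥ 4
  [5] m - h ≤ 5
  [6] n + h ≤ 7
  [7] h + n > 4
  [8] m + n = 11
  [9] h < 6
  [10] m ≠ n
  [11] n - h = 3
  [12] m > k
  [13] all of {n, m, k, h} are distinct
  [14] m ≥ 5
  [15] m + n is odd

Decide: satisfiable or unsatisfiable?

Satisfiable

Try m = 6, n = 5, k = 3, j = 3, h = 2.
Check constraint 2: j + m = 9; constraint 5: m - h = 4. The remaining constraints are straightforward to verify.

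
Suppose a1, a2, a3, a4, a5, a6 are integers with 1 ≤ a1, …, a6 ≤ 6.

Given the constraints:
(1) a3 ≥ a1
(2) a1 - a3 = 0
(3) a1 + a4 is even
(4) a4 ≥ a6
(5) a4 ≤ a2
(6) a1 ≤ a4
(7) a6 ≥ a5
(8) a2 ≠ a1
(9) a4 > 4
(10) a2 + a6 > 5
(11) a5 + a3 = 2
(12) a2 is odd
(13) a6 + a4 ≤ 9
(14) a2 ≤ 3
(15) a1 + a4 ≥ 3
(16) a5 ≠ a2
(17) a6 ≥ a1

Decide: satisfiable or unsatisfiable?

Unsatisfiable

From constraint 9: a4 ≥ 5. From constraints 5 and 14: a4 ≤ a2 and a2 ≤ 3, so a4 ≤ 3. But 3 < 5, so no value of a4 works.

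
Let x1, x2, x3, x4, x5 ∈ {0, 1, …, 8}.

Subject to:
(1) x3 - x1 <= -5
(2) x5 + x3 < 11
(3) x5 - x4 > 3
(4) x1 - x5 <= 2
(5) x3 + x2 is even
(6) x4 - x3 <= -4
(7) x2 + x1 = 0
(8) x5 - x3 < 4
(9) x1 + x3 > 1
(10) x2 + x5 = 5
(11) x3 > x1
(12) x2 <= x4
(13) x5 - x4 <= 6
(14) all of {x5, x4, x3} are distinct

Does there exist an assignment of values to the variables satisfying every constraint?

Constraints 1, 4, 6, and 13 give x4 − x5 ≥ -6, x5 − x1 ≥ -2, x1 − x3 ≥ 5, x3 − x4 ≥ 4.
Adding all 4 inequalities: the left sides telescope to 0, and the right sides sum to (-6) + (-2) + 5 + 4 = 1. So 0 ≥ 1, which is false.

Unsatisfiable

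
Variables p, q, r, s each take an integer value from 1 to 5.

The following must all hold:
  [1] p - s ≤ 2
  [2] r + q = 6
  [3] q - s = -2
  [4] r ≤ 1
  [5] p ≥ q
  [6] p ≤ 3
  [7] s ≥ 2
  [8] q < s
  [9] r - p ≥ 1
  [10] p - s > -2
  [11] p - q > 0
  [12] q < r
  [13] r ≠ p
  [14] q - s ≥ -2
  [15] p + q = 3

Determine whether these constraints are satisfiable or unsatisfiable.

Unsatisfiable

From constraint 4: r ≤ 1. From constraints 5 and 6: q ≤ p ≤ 3. Hence r + q ≤ 4. But constraint 2 requires r + q = 6, and 6 > 4. Contradiction.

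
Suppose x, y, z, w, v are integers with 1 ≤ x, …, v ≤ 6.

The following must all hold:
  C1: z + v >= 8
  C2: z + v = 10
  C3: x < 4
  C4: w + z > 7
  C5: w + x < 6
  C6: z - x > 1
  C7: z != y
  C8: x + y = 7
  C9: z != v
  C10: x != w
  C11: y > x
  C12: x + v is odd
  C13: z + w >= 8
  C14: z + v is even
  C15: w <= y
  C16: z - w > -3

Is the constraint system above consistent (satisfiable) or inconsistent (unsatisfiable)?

Satisfiable

Take x = 1, y = 6, z = 4, w = 4, v = 6. Then constraint 1: z + v = 10; constraint 2: z + v = 10; constraint 4: w + z = 8, and every other listed constraint is also met.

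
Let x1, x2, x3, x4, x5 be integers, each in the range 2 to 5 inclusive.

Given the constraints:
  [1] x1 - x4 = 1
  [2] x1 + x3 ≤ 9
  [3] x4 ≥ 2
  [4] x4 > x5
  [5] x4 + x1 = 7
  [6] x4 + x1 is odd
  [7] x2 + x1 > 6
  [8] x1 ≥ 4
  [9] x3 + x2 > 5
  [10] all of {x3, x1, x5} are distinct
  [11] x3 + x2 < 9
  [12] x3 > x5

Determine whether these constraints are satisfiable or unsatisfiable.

Setting (x1, x2, x3, x4, x5) = (4, 3, 3, 3, 2) satisfies everything: constraint 1: x1 - x4 = 1; constraint 2: x1 + x3 = 7, and the others follow.

Satisfiable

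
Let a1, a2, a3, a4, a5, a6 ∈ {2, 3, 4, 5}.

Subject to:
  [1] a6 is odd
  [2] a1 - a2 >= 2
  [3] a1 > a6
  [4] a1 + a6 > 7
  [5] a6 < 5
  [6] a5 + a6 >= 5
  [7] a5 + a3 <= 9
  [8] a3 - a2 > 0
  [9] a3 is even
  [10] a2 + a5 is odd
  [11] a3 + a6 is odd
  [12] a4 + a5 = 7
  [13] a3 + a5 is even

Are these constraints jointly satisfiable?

Satisfiable

The assignment a1 = 5, a2 = 3, a3 = 4, a4 = 5, a5 = 2, a6 = 3 works:
  constraint 2 holds since a1 - a2 = 2.
  constraint 4 holds since a1 + a6 = 8.
The rest check out directly.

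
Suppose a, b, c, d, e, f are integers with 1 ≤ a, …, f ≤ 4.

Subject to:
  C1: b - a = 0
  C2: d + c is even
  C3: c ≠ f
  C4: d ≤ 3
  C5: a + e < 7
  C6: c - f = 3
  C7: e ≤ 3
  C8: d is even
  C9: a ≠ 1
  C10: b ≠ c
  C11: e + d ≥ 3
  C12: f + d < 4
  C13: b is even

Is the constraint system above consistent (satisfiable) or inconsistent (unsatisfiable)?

The assignment a = 2, b = 2, c = 4, d = 2, e = 2, f = 1 works:
  constraint 1 holds since b - a = 0.
  constraint 5 holds since a + e = 4.
The rest check out directly.

Satisfiable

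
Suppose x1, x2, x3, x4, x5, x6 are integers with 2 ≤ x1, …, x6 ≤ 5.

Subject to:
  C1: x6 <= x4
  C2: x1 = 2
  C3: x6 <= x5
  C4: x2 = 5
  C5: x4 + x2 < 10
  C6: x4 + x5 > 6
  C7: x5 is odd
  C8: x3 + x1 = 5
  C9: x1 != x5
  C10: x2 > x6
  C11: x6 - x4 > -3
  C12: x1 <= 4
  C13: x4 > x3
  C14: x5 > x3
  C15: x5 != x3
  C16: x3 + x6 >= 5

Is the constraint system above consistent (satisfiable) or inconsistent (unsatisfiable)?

Satisfiable

Take x1 = 2, x2 = 5, x3 = 3, x4 = 4, x5 = 5, x6 = 4. Then constraint 5: x4 + x2 = 9; constraint 6: x4 + x5 = 9, and every other listed constraint is also met.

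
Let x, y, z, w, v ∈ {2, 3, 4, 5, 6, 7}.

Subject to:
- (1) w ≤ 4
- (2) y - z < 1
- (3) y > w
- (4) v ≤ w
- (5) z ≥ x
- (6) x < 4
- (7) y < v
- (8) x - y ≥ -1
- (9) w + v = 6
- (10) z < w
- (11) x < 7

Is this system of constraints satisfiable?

Unsatisfiable

Constraints 3, 4, and 7 give w < y, y < v, v ≤ w. Chaining: w < y < v ≤ w, which forces w < w — impossible.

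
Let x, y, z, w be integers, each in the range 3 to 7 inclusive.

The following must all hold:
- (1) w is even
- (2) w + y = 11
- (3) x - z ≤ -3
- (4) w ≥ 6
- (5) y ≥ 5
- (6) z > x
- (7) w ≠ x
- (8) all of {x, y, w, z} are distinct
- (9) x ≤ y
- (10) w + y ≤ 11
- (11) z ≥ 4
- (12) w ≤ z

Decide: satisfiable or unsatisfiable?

Setting (x, y, z, w) = (3, 5, 7, 6) satisfies everything: constraint 2: w + y = 11; constraint 3: x - z = -4; constraint 10: w + y = 11, and the others follow.

Satisfiable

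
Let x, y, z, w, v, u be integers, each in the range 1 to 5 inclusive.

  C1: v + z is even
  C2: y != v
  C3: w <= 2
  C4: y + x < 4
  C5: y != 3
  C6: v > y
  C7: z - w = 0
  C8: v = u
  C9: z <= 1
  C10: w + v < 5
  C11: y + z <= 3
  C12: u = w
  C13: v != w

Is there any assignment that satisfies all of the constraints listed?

From constraints 8 and 12, v = u = w, so v = w. But constraint 13 says v ≠ w. Contradiction.

Unsatisfiable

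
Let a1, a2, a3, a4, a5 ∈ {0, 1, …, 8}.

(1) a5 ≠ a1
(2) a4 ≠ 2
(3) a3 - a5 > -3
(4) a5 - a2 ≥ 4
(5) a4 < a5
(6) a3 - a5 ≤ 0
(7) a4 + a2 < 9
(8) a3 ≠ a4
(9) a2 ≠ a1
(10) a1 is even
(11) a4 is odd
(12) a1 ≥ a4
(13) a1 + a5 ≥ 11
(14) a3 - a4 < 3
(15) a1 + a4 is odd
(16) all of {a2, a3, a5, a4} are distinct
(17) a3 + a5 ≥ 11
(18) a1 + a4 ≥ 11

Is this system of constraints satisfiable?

Satisfiable

Take a1 = 6, a2 = 3, a3 = 6, a4 = 5, a5 = 8. Then constraint 3: a3 - a5 = -2; constraint 4: a5 - a2 = 5; constraint 6: a3 - a5 = -2, and every other listed constraint is also met.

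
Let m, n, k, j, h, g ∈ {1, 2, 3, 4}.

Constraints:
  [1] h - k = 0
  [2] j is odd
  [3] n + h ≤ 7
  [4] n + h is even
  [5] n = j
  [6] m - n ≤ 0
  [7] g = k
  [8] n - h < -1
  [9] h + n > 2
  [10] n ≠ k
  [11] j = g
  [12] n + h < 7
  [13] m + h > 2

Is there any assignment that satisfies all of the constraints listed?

From constraints 5, 7, and 11, n = j = g = k, so n = k. But constraint 10 says n ≠ k. Contradiction.

Unsatisfiable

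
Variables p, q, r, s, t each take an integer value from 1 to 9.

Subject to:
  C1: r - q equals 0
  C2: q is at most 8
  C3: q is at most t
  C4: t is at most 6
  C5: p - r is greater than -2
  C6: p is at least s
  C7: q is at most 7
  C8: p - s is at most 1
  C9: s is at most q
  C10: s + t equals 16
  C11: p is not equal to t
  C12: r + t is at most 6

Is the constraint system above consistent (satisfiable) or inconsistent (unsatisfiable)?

Unsatisfiable

From constraints 2 and 9: s ≤ q ≤ 8. From constraint 4: t ≤ 6. Hence s + t ≤ 14. But constraint 10 requires s + t = 16, and 16 > 14. Contradiction.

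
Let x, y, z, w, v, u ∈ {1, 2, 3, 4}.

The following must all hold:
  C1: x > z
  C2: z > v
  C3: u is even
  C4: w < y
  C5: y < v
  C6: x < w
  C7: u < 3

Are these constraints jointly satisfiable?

Unsatisfiable

Constraints 1, 2, 4, 5, and 6 give y < v, v < z, z < x, x < w, w < y. Chaining: y < v < z < x < w < y, which forces y < y — impossible.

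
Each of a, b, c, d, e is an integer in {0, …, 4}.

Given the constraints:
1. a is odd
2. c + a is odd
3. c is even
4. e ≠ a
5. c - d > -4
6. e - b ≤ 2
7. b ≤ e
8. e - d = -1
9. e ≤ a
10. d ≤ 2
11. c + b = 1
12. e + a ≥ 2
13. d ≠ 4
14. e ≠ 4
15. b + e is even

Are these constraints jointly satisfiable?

One satisfying assignment is a = 3, b = 1, c = 0, d = 2, e = 1.
For the less obvious constraints — constraint 5: c - d = -2; constraint 6: e - b = 0; constraint 8: e - d = -1 — and the others hold by inspection.

Satisfiable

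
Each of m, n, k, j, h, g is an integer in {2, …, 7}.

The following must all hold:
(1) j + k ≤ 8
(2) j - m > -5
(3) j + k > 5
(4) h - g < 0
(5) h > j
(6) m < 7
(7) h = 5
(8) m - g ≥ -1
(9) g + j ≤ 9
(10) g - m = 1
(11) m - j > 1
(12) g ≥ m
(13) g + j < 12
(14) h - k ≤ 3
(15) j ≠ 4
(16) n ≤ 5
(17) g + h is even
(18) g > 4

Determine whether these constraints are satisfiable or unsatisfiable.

The assignment m = 6, n = 2, k = 5, j = 2, h = 5, g = 7 works:
  constraint 1 holds since j + k = 7.
  constraint 2 holds since j - m = -4.
The rest check out directly.

Satisfiable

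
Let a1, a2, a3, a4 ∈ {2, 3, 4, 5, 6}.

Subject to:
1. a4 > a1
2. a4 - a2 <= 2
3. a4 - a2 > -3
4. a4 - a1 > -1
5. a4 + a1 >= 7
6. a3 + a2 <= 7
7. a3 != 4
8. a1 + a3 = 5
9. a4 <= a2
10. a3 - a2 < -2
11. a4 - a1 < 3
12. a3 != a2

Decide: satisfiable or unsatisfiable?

Setting (a1, a2, a3, a4) = (3, 5, 2, 5) satisfies everything: constraint 2: a4 - a2 = 0; constraint 3: a4 - a2 = 0; constraint 4: a4 - a1 = 2, and the others follow.

Satisfiable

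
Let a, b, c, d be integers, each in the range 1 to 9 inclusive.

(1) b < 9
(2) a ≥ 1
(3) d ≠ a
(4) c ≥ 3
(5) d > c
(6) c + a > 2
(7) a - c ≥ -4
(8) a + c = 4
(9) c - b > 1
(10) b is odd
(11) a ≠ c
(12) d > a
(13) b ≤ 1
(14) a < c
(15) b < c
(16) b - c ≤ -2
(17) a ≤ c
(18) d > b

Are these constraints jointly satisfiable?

Satisfiable

The assignment a = 1, b = 1, c = 3, d = 4 works:
  constraint 6 holds since c + a = 4.
  constraint 7 holds since a - c = -2.
  constraint 8 holds since a + c = 4.
The rest check out directly.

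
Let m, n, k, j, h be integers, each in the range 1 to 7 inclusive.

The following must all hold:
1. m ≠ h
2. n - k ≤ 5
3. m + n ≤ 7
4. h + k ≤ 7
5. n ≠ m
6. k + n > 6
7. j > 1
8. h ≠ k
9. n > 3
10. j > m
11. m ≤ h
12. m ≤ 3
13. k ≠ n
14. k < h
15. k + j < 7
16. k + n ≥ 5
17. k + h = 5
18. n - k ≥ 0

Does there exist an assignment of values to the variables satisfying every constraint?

Satisfiable

Setting (m, n, k, j, h) = (1, 5, 2, 3, 3) satisfies everything: constraint 2: n - k = 3; constraint 3: m + n = 6, and the others follow.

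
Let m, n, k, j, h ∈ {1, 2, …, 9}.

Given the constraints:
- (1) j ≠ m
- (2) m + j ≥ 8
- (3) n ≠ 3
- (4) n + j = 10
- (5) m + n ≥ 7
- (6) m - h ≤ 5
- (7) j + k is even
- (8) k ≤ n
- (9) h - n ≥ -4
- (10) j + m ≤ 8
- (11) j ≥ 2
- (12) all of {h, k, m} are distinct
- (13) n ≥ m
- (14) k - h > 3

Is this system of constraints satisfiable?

Satisfiable

Take m = 3, n = 5, k = 5, j = 5, h = 1. Then constraint 2: m + j = 8; constraint 4: n + j = 10; constraint 5: m + n = 8, and every other listed constraint is also met.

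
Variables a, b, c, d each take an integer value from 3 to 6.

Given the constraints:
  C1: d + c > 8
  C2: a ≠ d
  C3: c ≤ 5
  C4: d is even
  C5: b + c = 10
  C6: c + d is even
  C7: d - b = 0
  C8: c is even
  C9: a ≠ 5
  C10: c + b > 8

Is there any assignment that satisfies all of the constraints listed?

Satisfiable

One satisfying assignment is a = 4, b = 6, c = 4, d = 6.
For the less obvious constraints — constraint 1: d + c = 10; constraint 5: b + c = 10; constraint 7: d - b = 0 — and the others hold by inspection.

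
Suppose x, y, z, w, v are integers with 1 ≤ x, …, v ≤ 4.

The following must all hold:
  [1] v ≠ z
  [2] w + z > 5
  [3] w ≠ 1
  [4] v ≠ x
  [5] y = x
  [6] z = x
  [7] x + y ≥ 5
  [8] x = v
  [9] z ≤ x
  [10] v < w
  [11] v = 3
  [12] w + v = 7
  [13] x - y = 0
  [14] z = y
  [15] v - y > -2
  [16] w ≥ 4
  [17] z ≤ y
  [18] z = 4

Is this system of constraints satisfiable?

Constraint 18 fixes z = 4 and constraint 11 fixes v = 3. Constraints 5, 8, and 14 give z = y = x = v, so z = v. But 4 ≠ 3 — contradiction.

Unsatisfiable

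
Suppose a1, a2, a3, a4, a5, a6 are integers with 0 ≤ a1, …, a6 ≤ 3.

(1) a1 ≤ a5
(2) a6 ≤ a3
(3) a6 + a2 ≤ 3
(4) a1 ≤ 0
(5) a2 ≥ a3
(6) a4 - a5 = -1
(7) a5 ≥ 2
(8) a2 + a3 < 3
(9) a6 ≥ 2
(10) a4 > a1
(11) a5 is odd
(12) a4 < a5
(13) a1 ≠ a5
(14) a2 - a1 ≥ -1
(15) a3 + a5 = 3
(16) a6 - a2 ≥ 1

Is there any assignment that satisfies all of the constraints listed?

Unsatisfiable

From constraints 2 and 9: a3 ≥ a6 ≥ 2. From constraint 7: a5 ≥ 2. Hence a3 + a5 ≥ 4. But constraint 15 requires a3 + a5 = 3, and 3 < 4. Contradiction.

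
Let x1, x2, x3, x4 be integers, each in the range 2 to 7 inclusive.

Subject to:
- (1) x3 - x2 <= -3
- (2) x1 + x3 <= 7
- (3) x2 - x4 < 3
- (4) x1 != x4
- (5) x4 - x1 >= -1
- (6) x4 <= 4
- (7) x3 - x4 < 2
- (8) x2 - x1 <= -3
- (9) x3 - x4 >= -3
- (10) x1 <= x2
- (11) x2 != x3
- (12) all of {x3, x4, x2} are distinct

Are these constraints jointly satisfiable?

Constraints 1, 5, 8, and 9 give x2 − x3 ≥ 3, x3 − x4 ≥ -3, x4 − x1 ≥ -1, x1 − x2 ≥ 3.
Adding all 4 inequalities: the left sides telescope to 0, and the right sides sum to 3 + (-3) + (-1) + 3 = 2. So 0 ≥ 2, which is false.

Unsatisfiable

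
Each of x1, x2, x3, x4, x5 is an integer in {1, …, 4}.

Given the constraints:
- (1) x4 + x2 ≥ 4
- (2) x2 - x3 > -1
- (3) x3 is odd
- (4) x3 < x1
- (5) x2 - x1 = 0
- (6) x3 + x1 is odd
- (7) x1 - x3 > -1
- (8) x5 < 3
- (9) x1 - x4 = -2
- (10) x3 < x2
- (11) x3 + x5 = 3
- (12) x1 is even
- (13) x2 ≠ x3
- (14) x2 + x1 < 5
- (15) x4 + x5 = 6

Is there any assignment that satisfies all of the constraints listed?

The assignment x1 = 2, x2 = 2, x3 = 1, x4 = 4, x5 = 2 works:
  constraint 1 holds since x4 + x2 = 6.
  constraint 2 holds since x2 - x3 = 1.
The rest check out directly.

Satisfiable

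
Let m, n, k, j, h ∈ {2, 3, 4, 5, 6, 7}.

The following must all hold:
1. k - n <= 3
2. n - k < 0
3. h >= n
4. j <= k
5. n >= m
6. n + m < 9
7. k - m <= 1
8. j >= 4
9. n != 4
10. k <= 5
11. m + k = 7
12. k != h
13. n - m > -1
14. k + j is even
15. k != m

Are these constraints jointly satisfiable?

Take m = 3, n = 3, k = 4, j = 4, h = 7. Then constraint 1: k - n = 1; constraint 2: n - k = -1; constraint 6: n + m = 6, and every other listed constraint is also met.

Satisfiable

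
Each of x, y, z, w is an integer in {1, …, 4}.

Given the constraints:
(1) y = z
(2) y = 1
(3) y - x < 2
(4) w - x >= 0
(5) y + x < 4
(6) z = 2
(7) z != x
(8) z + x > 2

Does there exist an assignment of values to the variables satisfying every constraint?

Unsatisfiable

Constraint 2 fixes y = 1 and constraint 6 fixes z = 2, but constraint 1 requires y = z. Since 1 ≠ 2, contradiction.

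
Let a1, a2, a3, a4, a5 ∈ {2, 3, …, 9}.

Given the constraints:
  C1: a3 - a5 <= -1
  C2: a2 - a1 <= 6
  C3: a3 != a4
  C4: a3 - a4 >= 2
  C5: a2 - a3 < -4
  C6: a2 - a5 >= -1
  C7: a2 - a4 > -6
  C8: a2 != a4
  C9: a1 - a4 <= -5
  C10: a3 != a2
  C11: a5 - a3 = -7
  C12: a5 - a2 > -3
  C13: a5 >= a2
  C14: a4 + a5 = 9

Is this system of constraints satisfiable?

Constraints 1, 2, 4, 6, and 9 give a1 − a2 ≥ -6, a2 − a5 ≥ -1, a5 − a3 ≥ 1, a3 − a4 ≥ 2, a4 − a1 ≥ 5.
Adding all 5 inequalities: the left sides telescope to 0, and the right sides sum to (-6) + (-1) + 1 + 2 + 5 = 1. So 0 ≥ 1, which is false.

Unsatisfiable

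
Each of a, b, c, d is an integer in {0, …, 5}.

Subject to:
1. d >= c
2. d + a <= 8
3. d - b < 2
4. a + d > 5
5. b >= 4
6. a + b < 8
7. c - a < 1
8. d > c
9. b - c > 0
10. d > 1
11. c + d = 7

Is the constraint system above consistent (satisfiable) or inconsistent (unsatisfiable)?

Satisfiable

The assignment a = 3, b = 4, c = 3, d = 4 works:
  constraint 2 holds since d + a = 7.
  constraint 3 holds since d - b = 0.
  constraint 4 holds since a + d = 7.
The rest check out directly.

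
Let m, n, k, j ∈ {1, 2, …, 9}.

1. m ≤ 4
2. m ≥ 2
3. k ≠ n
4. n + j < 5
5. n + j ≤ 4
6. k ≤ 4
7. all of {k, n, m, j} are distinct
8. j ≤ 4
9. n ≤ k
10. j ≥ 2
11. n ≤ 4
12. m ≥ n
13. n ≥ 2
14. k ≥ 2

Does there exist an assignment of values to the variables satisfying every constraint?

Constraints 1, 2, 6, 8, 10, 11, 13, and 14 confine each of k, n, m, j to the 3 values {2, …, 4}.
Constraint 7 requires all 4 of them to be distinct, but only 3 values are available — impossible by the pigeonhole principle.

Unsatisfiable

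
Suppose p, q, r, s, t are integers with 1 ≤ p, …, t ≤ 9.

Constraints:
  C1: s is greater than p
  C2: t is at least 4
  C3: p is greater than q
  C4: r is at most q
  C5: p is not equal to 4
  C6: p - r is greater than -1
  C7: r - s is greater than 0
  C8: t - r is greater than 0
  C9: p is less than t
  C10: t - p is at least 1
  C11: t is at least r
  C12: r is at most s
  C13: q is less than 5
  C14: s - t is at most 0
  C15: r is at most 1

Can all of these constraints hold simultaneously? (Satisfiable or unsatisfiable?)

Constraints 1, 3, 4, and 7 give s < r, r ≤ q, q < p, p < s. Chaining: s < r ≤ q < p < s, which forces s < s — impossible.

Unsatisfiable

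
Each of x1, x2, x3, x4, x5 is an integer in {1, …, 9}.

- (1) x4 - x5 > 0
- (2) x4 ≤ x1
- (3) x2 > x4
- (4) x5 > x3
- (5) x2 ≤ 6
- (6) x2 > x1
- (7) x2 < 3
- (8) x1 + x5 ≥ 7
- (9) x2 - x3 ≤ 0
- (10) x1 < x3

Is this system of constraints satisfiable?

Constraints 1, 2, 4, 6, and 9 give x1 < x2, x2 ≤ x3, x3 < x5, x5 < x4, x4 ≤ x1. Chaining: x1 < x2 ≤ x3 < x5 < x4 ≤ x1, which forces x1 < x1 — impossible.

Unsatisfiable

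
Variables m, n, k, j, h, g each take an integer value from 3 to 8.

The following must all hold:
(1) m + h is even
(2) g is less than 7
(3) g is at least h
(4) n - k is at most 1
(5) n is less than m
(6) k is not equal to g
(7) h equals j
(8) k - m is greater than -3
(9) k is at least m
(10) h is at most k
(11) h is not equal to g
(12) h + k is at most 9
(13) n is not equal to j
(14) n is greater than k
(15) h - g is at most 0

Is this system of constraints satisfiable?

Unsatisfiable

Constraints 5, 9, and 14 give k < n, n < m, m ≤ k. Chaining: k < n < m ≤ k, which forces k < k — impossible.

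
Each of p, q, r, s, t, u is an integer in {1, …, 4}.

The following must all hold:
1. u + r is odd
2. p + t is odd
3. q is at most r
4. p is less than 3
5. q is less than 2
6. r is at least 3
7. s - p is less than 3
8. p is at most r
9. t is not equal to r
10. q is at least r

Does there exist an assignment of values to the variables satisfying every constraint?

From constraints 6 and 10: q ≥ r and r ≥ 3, so q ≥ 3. From constraint 5: q ≤ 1. But 1 < 3, so no value of q works.

Unsatisfiable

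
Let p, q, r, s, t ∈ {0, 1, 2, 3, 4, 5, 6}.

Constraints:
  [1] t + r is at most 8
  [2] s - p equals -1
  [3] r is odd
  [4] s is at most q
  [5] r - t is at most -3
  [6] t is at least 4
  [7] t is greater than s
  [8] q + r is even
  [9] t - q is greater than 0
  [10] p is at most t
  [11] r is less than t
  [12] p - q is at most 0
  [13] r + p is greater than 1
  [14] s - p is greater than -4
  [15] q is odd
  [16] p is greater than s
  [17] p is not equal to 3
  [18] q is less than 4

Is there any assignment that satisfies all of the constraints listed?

Satisfiable

Setting (p, q, r, s, t) = (1, 3, 1, 0, 5) satisfies everything: constraint 1: t + r = 6; constraint 2: s - p = -1, and the others follow.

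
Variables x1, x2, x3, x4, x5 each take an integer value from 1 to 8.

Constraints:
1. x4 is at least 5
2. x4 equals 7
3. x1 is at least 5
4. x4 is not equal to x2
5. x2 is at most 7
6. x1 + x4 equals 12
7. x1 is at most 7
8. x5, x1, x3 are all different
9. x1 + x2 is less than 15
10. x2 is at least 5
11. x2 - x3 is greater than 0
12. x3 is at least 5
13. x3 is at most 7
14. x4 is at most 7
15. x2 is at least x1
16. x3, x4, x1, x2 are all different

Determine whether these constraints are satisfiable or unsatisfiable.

Constraints 1, 3, 5, 7, 10, 12, 13, and 14 confine each of x3, x4, x1, x2 to the 3 values {5, …, 7}.
Constraint 16 requires all 4 of them to be distinct, but only 3 values are available — impossible by the pigeonhole principle.

Unsatisfiable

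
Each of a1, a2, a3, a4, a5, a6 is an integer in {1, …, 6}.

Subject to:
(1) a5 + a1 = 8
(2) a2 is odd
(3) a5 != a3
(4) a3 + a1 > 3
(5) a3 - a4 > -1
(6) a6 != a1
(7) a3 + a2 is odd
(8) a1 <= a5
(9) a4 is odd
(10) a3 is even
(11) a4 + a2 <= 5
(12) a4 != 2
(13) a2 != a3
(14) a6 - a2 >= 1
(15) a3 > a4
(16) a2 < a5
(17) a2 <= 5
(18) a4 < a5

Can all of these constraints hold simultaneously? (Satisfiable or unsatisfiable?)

Satisfiable

The assignment a1 = 3, a2 = 3, a3 = 2, a4 = 1, a5 = 5, a6 = 5 works:
  constraint 1 holds since a5 + a1 = 8.
  constraint 4 holds since a3 + a1 = 5.
  constraint 5 holds since a3 - a4 = 1.
The rest check out directly.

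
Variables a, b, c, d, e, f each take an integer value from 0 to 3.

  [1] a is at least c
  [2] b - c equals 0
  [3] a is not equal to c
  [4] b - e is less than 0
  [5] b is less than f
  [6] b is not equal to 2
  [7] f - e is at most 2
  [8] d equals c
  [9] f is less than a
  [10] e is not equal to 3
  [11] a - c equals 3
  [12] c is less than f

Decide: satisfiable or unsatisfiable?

Satisfiable

One satisfying assignment is a = 3, b = 0, c = 0, d = 0, e = 1, f = 2.
For the less obvious constraints — constraint 2: b - c = 0; constraint 4: b - e = -1; constraint 7: f - e = 1 — and the others hold by inspection.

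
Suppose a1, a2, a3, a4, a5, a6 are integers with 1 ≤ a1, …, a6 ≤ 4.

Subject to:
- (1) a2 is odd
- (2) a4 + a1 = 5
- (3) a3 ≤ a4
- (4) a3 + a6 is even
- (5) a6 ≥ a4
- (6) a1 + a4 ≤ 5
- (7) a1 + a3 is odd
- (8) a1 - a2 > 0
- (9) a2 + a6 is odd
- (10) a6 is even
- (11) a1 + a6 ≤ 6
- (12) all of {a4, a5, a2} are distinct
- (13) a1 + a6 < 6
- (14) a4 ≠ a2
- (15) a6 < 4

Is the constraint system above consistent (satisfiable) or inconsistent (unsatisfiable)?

One satisfying assignment is a1 = 3, a2 = 1, a3 = 2, a4 = 2, a5 = 3, a6 = 2.
For the less obvious constraints — constraint 2: a4 + a1 = 5; constraint 6: a1 + a4 = 5 — and the others hold by inspection.

Satisfiable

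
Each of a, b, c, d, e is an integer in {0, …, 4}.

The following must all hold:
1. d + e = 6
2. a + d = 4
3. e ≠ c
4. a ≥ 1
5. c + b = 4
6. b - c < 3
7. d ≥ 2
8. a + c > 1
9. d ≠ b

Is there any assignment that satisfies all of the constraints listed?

Setting (a, b, c, d, e) = (1, 2, 2, 3, 3) satisfies everything: constraint 1: d + e = 6; constraint 2: a + d = 4, and the others follow.

Satisfiable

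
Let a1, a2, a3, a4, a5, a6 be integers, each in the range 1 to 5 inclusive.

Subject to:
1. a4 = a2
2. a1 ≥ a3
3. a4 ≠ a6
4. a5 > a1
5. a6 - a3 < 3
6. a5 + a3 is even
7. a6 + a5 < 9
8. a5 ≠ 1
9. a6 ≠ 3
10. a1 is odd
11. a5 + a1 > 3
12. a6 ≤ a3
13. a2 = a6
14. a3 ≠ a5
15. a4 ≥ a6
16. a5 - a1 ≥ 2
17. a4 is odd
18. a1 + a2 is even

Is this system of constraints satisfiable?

From constraints 1 and 13, a4 = a2 = a6, so a4 = a6. But constraint 3 says a4 ≠ a6. Contradiction.

Unsatisfiable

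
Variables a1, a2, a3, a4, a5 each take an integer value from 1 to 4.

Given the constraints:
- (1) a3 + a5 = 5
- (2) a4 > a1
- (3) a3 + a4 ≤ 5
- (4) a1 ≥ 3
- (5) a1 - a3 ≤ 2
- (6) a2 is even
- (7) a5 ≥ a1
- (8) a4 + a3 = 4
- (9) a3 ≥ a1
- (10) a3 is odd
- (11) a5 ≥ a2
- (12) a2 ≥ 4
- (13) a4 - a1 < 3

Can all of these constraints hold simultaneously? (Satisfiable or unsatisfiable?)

Unsatisfiable

From constraints 4 and 9: a3 ≥ a1 ≥ 3. From constraints 11 and 12: a5 ≥ a2 ≥ 4. Hence a3 + a5 ≥ 7. But constraint 1 requires a3 + a5 = 5, and 5 < 7. Contradiction.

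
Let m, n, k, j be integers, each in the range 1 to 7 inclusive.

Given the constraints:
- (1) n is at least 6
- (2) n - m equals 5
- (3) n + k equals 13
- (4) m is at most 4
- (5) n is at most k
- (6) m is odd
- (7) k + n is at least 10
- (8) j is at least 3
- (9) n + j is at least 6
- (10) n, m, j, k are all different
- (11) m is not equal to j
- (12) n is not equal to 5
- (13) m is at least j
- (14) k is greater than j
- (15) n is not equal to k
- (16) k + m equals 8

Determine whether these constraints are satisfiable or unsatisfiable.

Unsatisfiable

From constraints 1 and 5: k ≥ n ≥ 6. From constraints 8 and 13: m ≥ j ≥ 3. Hence k + m ≥ 9. But constraint 16 requires k + m = 8, and 8 < 9. Contradiction.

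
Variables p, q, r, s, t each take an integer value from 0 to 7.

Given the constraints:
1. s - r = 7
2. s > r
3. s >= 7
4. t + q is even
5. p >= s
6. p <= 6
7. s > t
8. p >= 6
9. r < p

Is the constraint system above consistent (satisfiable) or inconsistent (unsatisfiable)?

Unsatisfiable

From constraints 3 and 5: p ≥ s and s ≥ 7, so p ≥ 7. From constraint 6: p ≤ 6. But 6 < 7, so no value of p works.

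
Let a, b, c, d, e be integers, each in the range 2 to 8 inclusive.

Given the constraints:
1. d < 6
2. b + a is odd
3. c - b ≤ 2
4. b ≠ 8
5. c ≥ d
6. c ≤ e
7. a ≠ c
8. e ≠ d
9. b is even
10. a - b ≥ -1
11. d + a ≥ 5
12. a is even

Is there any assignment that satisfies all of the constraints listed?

Constraint 9 makes b even and constraint 12 makes a even, so b + a must be even. Constraint 2 says b + a is odd — contradiction.

Unsatisfiable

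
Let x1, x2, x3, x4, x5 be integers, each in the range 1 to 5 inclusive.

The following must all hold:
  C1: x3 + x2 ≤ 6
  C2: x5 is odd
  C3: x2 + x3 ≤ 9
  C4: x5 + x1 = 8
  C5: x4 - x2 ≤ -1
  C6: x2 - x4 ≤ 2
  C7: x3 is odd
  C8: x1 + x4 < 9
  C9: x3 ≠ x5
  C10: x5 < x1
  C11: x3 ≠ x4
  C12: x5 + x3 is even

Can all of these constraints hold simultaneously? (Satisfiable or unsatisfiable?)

Satisfiable

One satisfying assignment is x1 = 5, x2 = 5, x3 = 1, x4 = 3, x5 = 3.
For the less obvious constraints — constraint 1: x3 + x2 = 6; constraint 3: x2 + x3 = 6 — and the others hold by inspection.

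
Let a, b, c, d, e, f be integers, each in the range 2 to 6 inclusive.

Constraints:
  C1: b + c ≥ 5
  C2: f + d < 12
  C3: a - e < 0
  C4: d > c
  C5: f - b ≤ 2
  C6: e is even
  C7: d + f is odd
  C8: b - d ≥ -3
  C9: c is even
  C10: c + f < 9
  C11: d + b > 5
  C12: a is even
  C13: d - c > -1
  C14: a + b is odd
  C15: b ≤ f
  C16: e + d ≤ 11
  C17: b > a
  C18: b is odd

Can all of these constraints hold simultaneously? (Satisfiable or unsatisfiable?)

Satisfiable

One satisfying assignment is a = 2, b = 3, c = 2, d = 4, e = 4, f = 5.
For the less obvious constraints — constraint 1: b + c = 5; constraint 2: f + d = 9 — and the others hold by inspection.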